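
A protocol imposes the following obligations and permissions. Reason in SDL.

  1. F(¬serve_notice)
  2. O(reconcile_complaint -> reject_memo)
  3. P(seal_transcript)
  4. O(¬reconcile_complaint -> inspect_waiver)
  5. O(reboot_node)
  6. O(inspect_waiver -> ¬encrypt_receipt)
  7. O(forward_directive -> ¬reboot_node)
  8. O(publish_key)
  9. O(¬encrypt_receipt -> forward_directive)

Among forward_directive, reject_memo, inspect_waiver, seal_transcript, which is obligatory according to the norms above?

Premise 5 gives O(reboot_node).
Premise 7 is O(forward_directive -> ¬reboot_node); contrapositively O(reboot_node -> ¬forward_directive). Since O(reboot_node) holds, K gives O(¬forward_directive).
The contrapositive of premise 9 (O(¬encrypt_receipt -> forward_directive)) is O(¬forward_directive -> encrypt_receipt), and O(¬forward_directive) is already established, so O(encrypt_receipt).
Premise 6 is O(inspect_waiver -> ¬encrypt_receipt); contrapositively O(encrypt_receipt -> ¬inspect_waiver). Since O(encrypt_receipt) holds, K gives O(¬inspect_waiver).
Premise 4 is O(¬reconcile_complaint -> inspect_waiver); contrapositively O(¬inspect_waiver -> reconcile_complaint). Since O(¬inspect_waiver) holds, K gives O(reconcile_complaint).
Premise 2 is O(reconcile_complaint -> reject_memo); since O(reconcile_complaint), deontic closure gives O(reject_memo).
So O(reject_memo) holds — reject_memo is obligatory. None of the other listed options is made obligatory by any chain of premises.

reject_memo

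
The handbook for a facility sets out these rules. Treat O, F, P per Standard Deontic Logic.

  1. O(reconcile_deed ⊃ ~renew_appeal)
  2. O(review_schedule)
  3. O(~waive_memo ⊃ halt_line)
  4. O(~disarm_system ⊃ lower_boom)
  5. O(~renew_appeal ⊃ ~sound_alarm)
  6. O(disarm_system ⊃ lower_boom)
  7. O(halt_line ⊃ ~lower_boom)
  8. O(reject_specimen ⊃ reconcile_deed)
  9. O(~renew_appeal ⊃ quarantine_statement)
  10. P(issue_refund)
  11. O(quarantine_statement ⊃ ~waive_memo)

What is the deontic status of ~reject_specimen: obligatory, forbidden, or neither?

Premises 6 and 4 are O(disarm_system ⊃ lower_boom) and O(~disarm_system ⊃ lower_boom); every ideal world satisfies disarm_system or ~disarm_system, so in either case lower_boom holds — hence O(lower_boom).
Premise 7 is O(halt_line ⊃ ~lower_boom); contrapositively O(lower_boom ⊃ ~halt_line). Since O(lower_boom) holds, K gives O(~halt_line).
Premise 3, O(~waive_memo ⊃ halt_line), contraposes to O(~halt_line ⊃ waive_memo); with O(~halt_line) we get O(waive_memo).
Premise 11 is O(quarantine_statement ⊃ ~waive_memo); contrapositively O(waive_memo ⊃ ~quarantine_statement). Since O(waive_memo) holds, K gives O(~quarantine_statement).
Premise 9 is O(~renew_appeal ⊃ quarantine_statement); contrapositively O(~quarantine_statement ⊃ renew_appeal). Since O(~quarantine_statement) holds, K gives O(renew_appeal).
Premise 1 is O(reconcile_deed ⊃ ~renew_appeal); contrapositively O(renew_appeal ⊃ ~reconcile_deed). Since O(renew_appeal) holds, K gives O(~reconcile_deed).
Premise 8 is O(reject_specimen ⊃ reconcile_deed); contrapositively O(~reconcile_deed ⊃ ~reject_specimen). Since O(~reconcile_deed) holds, K gives O(~reject_specimen).
Premises 2, 5, 10 do not contribute to this derivation.
Hence ~reject_specimen is obligatory.

Obligatory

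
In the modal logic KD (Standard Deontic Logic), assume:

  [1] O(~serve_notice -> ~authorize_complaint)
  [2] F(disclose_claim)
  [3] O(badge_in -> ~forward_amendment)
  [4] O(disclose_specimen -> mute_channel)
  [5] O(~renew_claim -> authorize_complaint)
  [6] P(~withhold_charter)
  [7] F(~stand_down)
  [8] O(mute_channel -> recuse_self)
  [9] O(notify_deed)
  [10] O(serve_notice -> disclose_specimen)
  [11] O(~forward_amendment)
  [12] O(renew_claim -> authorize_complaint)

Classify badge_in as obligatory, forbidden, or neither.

Neither

Premise 3 is O(badge_in -> ~forward_amendment); even if O(~forward_amendment) held, inferring O(badge_in) would be affirming the consequent — invalid.
No premise or chain of K-axiom applications forces O(badge_in), and none forces O(~badge_in). So badge_in is neither obligatory nor forbidden under these norms.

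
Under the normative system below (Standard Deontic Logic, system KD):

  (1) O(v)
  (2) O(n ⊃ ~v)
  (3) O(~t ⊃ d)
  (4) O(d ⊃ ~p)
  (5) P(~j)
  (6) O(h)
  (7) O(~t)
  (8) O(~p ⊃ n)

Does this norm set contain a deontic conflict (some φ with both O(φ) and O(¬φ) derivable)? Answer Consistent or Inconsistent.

Premise 1 states O(v) outright.
Premise 2, O(n ⊃ ~v), contraposes to O(v ⊃ ~n); with O(v) we get O(~n).
Premise 8, O(~p ⊃ n), contraposes to O(~n ⊃ p); with O(~n) we get O(p).
The contrapositive of premise 4 (O(d ⊃ ~p)) is O(p ⊃ ~d), and O(p) is already established, so O(~d).
Premise 3, O(~t ⊃ d), contraposes to O(~d ⊃ t); with O(~d) we get O(t).
Yet premise 7 states O(~t).
We now have both O(t) and O(~t) — t is simultaneously obligatory and forbidden, violating the D-axiom.

Inconsistent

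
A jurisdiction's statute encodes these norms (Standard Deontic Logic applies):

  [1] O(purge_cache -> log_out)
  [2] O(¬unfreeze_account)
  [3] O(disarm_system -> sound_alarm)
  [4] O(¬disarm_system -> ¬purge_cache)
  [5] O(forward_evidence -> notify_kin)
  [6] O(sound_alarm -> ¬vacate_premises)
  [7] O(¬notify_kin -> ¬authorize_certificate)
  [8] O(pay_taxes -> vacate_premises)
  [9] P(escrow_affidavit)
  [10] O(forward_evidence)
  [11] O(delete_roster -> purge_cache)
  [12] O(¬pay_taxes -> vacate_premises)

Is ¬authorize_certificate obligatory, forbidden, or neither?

Premise 7 is O(¬notify_kin -> ¬authorize_certificate), but O(¬notify_kin) is not derivable from the premises, so it does not yield O(¬authorize_certificate).
No premise or chain of K-axiom applications forces O(¬authorize_certificate), and none forces O(authorize_certificate). So ¬authorize_certificate is neither obligatory nor forbidden under these norms.

Neither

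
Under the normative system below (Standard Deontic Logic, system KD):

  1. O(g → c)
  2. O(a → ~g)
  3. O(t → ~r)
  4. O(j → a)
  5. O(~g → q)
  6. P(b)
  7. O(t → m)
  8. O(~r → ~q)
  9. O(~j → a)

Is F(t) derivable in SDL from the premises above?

Premises 9 and 4 are O(~j → a) and O(j → a); every ideal world satisfies ~j or j, so in either case a holds — hence O(a).
From O(a) and premise 2, O(a → ~g), we obtain O(~g).
With premise 5, O(~g → q), the K-axiom yields O(q).
Premise 8, O(~r → ~q), contraposes to O(q → r); with O(q) we get O(r).
Premise 3 is O(t → ~r); contrapositively O(r → ~t). Since O(r) holds, K gives O(~t).
Premises 1, 6, 7 do not contribute to this derivation.
So O(~t) holds, i.e. F(t). The claim follows.

Yes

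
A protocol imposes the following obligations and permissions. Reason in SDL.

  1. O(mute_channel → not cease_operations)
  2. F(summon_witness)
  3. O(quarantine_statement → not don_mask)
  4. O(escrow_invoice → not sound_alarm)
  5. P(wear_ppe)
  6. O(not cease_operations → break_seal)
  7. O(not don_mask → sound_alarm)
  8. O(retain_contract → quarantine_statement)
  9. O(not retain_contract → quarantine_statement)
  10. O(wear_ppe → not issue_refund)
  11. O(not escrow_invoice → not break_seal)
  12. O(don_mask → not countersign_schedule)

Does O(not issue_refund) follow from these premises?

Premise 10 is O(wear_ppe → not issue_refund), but O(wear_ppe) is not derivable from the premises (the permission P(wear_ppe) asserts only not O(not wear_ppe), not O(wear_ppe)), so it does not yield O(not issue_refund).
No other premise forces O(not issue_refund). An ideal world satisfying every premise can still have not issue_refund false, so O(not issue_refund) is not derivable.

No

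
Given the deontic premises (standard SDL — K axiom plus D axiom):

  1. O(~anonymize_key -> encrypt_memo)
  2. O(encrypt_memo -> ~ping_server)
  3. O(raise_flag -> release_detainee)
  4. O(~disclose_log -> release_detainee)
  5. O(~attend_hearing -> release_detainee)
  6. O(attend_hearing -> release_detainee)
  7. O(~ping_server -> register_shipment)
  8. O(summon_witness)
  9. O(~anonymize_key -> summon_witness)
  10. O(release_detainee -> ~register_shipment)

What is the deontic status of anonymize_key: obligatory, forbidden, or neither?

Premises 6 and 5 cover both cases: O(attend_hearing -> release_detainee) and O(~attend_hearing -> release_detainee). Since attend_hearing ∨ ~attend_hearing is a tautology, O(release_detainee) follows.
From O(release_detainee) and premise 10, O(release_detainee -> ~register_shipment), we obtain O(~register_shipment).
The contrapositive of premise 7 (O(~ping_server -> register_shipment)) is O(~register_shipment -> ping_server), and O(~register_shipment) is already established, so O(ping_server).
The contrapositive of premise 2 (O(encrypt_memo -> ~ping_server)) is O(ping_server -> ~encrypt_memo), and O(ping_server) is already established, so O(~encrypt_memo).
The contrapositive of premise 1 (O(~anonymize_key -> encrypt_memo)) is O(~encrypt_memo -> anonymize_key), and O(~encrypt_memo) is already established, so O(anonymize_key).
Premises 3, 4, 8, 9 do not contribute to this derivation.
Hence anonymize_key is obligatory.

Obligatory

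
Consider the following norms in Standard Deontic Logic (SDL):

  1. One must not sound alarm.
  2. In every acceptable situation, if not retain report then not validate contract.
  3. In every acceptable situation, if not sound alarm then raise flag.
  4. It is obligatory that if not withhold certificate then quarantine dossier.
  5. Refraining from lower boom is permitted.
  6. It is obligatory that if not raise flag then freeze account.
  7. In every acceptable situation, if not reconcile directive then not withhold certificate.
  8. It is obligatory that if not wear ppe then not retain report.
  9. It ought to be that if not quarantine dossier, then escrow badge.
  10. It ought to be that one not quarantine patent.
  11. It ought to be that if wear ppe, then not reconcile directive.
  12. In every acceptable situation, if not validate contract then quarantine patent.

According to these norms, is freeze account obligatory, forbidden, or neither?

Premise 6 is O(¬raise_flag → freeze_account), but O(¬raise_flag) is not derivable from the premises, so it does not yield O(freeze_account).
No premise or chain of K-axiom applications forces O(freeze_account), and none forces O(¬freeze_account). So freeze_account is neither obligatory nor forbidden under these norms.

Neither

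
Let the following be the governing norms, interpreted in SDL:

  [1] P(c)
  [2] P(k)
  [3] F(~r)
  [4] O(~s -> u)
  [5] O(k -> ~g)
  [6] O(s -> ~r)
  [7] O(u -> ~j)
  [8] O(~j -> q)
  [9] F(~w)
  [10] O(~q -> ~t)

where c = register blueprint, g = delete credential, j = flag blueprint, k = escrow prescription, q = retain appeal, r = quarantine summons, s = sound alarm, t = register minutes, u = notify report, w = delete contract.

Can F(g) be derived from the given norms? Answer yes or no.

No

Premise 5 is O(k -> ~g), but O(k) is not derivable from the premises (the permission P(k) asserts only ~O(~k), not O(k)), so it does not yield O(~g).
No other premise forces O(~g). An ideal world satisfying every premise can still have g true, so F(g) is not derivable.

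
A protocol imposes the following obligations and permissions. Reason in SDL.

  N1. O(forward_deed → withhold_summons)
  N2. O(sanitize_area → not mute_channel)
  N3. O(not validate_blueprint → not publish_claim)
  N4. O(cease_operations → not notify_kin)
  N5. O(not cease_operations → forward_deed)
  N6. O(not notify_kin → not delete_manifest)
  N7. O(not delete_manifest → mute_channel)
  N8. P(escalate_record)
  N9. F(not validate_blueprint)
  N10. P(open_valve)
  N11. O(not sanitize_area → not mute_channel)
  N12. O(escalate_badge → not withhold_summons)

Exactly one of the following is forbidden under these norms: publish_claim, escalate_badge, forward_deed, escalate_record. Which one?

Premises 11 and 2 are O(not sanitize_area → not mute_channel) and O(sanitize_area → not mute_channel); every ideal world satisfies not sanitize_area or sanitize_area, so in either case not mute_channel holds — hence O(not mute_channel).
Premise 7 is O(not delete_manifest → mute_channel); contrapositively O(not mute_channel → delete_manifest). Since O(not mute_channel) holds, K gives O(delete_manifest).
Premise 6, O(not notify_kin → not delete_manifest), contraposes to O(delete_manifest → notify_kin); with O(delete_manifest) we get O(notify_kin).
The contrapositive of premise 4 (O(cease_operations → not notify_kin)) is O(notify_kin → not cease_operations), and O(notify_kin) is already established, so O(not cease_operations).
With premise 5, O(not cease_operations → forward_deed), the K-axiom yields O(forward_deed).
Premise 1 is O(forward_deed → withhold_summons); since O(forward_deed), deontic closure gives O(withhold_summons).
Premise 12 is O(escalate_badge → not withhold_summons); contrapositively O(withhold_summons → not escalate_badge). Since O(withhold_summons) holds, K gives O(not escalate_badge).
So O(not escalate_badge) holds, i.e. escalate_badge is forbidden. None of the other listed options is forbidden under the premises.

escalate_badge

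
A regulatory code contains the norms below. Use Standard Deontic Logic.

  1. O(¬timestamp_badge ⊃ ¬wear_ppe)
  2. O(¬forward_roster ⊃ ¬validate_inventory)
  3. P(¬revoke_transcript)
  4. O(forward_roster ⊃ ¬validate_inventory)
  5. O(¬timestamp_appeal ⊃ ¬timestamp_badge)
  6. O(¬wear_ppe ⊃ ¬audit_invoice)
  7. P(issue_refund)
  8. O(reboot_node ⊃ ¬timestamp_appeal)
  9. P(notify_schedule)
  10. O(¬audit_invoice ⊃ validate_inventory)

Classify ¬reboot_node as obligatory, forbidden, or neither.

Obligatory

Premises 4 and 2 are O(forward_roster ⊃ ¬validate_inventory) and O(¬forward_roster ⊃ ¬validate_inventory); every ideal world satisfies forward_roster or ¬forward_roster, so in either case ¬validate_inventory holds — hence O(¬validate_inventory).
The contrapositive of premise 10 (O(¬audit_invoice ⊃ validate_inventory)) is O(¬validate_inventory ⊃ audit_invoice), and O(¬validate_inventory) is already established, so O(audit_invoice).
Premise 6 is O(¬wear_ppe ⊃ ¬audit_invoice); contrapositively O(audit_invoice ⊃ wear_ppe). Since O(audit_invoice) holds, K gives O(wear_ppe).
Premise 1 is O(¬timestamp_badge ⊃ ¬wear_ppe); contrapositively O(wear_ppe ⊃ timestamp_badge). Since O(wear_ppe) holds, K gives O(timestamp_badge).
Premise 5 is O(¬timestamp_appeal ⊃ ¬timestamp_badge); contrapositively O(timestamp_badge ⊃ timestamp_appeal). Since O(timestamp_badge) holds, K gives O(timestamp_appeal).
The contrapositive of premise 8 (O(reboot_node ⊃ ¬timestamp_appeal)) is O(timestamp_appeal ⊃ ¬reboot_node), and O(timestamp_appeal) is already established, so O(¬reboot_node).
Premises 3, 7, 9 do not contribute to this derivation.
Hence ¬reboot_node is obligatory.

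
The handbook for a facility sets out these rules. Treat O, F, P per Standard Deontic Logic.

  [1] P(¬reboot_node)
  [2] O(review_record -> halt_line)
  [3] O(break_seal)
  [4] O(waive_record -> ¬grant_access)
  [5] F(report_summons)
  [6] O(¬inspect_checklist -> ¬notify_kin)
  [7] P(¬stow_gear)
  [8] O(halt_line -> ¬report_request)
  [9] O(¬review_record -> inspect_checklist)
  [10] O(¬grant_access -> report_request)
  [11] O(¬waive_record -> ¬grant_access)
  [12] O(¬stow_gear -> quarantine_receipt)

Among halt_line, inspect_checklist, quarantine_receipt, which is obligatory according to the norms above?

inspect_checklist

Premises 4 and 11 cover both cases: O(waive_record -> ¬grant_access) and O(¬waive_record -> ¬grant_access). Since waive_record ∨ ¬waive_record is a tautology, O(¬grant_access) follows.
Premise 10 is O(¬grant_access -> report_request); since O(¬grant_access), deontic closure gives O(report_request).
Premise 8 is O(halt_line -> ¬report_request); contrapositively O(report_request -> ¬halt_line). Since O(report_request) holds, K gives O(¬halt_line).
Premise 2 is O(review_record -> halt_line); contrapositively O(¬halt_line -> ¬review_record). Since O(¬halt_line) holds, K gives O(¬review_record).
Premise 9 is O(¬review_record -> inspect_checklist); since O(¬review_record), deontic closure gives O(inspect_checklist).
So O(inspect_checklist) holds — inspect_checklist is obligatory. None of the other listed options is made obligatory by any chain of premises.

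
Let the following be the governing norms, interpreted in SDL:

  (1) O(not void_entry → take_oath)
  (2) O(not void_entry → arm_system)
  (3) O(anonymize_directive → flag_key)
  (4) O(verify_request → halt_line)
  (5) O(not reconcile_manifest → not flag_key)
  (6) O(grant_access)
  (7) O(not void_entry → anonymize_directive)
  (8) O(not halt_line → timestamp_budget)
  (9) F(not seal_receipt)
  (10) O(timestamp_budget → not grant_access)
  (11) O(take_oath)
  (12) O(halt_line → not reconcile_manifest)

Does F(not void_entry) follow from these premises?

Yes

Premise 6 states O(grant_access) outright.
Premise 10, O(timestamp_budget → not grant_access), contraposes to O(grant_access → not timestamp_budget); with O(grant_access) we get O(not timestamp_budget).
Premise 8 is O(not halt_line → timestamp_budget); contrapositively O(not timestamp_budget → halt_line). Since O(not timestamp_budget) holds, K gives O(halt_line).
From O(halt_line) and premise 12, O(halt_line → not reconcile_manifest), we obtain O(not reconcile_manifest).
Premise 5 is O(not reconcile_manifest → not flag_key); since O(not reconcile_manifest), deontic closure gives O(not flag_key).
Premise 3, O(anonymize_directive → flag_key), contraposes to O(not flag_key → not anonymize_directive); with O(not flag_key) we get O(not anonymize_directive).
Premise 7, O(not void_entry → anonymize_directive), contraposes to O(not anonymize_directive → void_entry); with O(not anonymize_directive) we get O(void_entry).
Premises 1, 2, 4, 9, 11 do not contribute to this derivation.
So O(void_entry) holds, i.e. F(not void_entry). The claim follows.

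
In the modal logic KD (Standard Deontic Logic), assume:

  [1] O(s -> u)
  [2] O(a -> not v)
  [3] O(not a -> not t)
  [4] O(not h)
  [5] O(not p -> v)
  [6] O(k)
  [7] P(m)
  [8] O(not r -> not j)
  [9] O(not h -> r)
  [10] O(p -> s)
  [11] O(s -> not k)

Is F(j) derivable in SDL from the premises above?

No

Premise 8 is O(not r -> not j), but O(not r) is not derivable from the premises, so it does not yield O(not j).
No other premise forces O(not j). An ideal world satisfying every premise can still have j true, so F(j) is not derivable.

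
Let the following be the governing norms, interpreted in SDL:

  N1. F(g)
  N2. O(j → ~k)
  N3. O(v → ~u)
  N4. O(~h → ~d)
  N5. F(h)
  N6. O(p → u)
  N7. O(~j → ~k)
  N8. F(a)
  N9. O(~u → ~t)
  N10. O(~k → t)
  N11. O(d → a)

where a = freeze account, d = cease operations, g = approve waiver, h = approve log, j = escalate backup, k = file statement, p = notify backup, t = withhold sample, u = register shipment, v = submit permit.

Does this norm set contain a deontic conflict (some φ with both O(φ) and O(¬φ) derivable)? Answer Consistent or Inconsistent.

Consistent

Premise 11 is O(d → a), but O(d) is not derivable from the premises, so it does not yield O(a).
So O(a) is not derivable, and the apparent clash with O(~a) does not arise.
A world satisfying every obligation exists (e.g. a=false, d=false, g=false, h=false, j=false, k=false, p=false, t=true, u=true, v=false); no atom is both obligatory and forbidden, so the set is consistent.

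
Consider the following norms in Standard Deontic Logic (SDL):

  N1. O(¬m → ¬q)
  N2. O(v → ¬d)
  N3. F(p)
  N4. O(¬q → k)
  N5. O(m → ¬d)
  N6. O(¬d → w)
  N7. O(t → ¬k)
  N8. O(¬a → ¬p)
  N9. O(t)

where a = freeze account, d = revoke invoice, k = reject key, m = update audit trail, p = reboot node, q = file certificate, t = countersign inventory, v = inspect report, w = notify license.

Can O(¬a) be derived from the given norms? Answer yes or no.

Premise 8 is O(¬a → ¬p); even if O(¬p) held, inferring O(¬a) would be affirming the consequent — invalid.
No other premise forces O(¬a). An ideal world satisfying every premise can still have ¬a false, so O(¬a) is not derivable.

No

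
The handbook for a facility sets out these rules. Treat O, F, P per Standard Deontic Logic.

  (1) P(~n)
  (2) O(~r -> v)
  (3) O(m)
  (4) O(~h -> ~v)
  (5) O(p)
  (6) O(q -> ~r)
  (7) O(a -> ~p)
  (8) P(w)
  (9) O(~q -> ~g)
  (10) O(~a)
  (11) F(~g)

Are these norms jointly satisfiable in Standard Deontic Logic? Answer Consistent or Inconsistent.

Premise 7 is O(a -> ~p), but O(a) is not derivable from the premises, so it does not yield O(~p).
So O(~p) is not derivable, and the apparent clash with O(p) does not arise.
A world satisfying every obligation exists (e.g. a=false, g=true, h=true, m=true, n=false, p=true, q=true, r=false, v=true, w=false); no atom is both obligatory and forbidden, so the set is consistent.

Consistent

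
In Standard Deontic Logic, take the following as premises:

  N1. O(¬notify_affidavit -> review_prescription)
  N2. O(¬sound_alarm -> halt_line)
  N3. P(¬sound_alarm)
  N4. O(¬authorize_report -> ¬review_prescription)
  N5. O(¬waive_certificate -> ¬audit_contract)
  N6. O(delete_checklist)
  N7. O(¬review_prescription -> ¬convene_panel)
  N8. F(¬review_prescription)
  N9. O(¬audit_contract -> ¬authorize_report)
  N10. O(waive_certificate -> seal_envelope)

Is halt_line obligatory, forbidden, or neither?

Premise 2 is O(¬sound_alarm -> halt_line), but O(¬sound_alarm) is not derivable from the premises (the permission P(¬sound_alarm) asserts only ¬O(sound_alarm), not O(¬sound_alarm)), so it does not yield O(halt_line).
No premise or chain of K-axiom applications forces O(halt_line), and none forces O(¬halt_line). So halt_line is neither obligatory nor forbidden under these norms.

Neither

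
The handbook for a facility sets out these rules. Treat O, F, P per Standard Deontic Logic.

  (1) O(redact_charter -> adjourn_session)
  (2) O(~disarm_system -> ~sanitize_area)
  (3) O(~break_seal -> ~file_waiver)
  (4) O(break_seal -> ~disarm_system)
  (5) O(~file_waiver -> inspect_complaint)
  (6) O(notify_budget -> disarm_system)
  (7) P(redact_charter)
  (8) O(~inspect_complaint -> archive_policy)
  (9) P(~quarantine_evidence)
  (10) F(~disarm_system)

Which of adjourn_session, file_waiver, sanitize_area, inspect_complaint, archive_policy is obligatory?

inspect_complaint

Premise 10, F(~disarm_system), is equivalent to O(disarm_system).
Premise 4, O(break_seal -> ~disarm_system), contraposes to O(disarm_system -> ~break_seal); with O(disarm_system) we get O(~break_seal).
From O(~break_seal) and premise 3, O(~break_seal -> ~file_waiver), we obtain O(~file_waiver).
Applying K to premise 5 (O(~file_waiver -> inspect_complaint)) and O(~file_waiver) yields O(inspect_complaint).
So O(inspect_complaint) holds — inspect_complaint is obligatory. None of the other listed options is made obligatory by any chain of premises.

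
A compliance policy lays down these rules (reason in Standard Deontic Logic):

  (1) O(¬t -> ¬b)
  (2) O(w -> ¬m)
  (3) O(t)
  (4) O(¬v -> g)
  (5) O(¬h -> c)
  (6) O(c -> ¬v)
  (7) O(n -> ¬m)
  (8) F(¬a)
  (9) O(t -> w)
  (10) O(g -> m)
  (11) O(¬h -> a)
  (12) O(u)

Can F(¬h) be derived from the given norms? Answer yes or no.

Yes

Premise 3 gives O(t).
Premise 9 is O(t -> w); since O(t), deontic closure gives O(w).
With premise 2, O(w -> ¬m), the K-axiom yields O(¬m).
Premise 10, O(g -> m), contraposes to O(¬m -> ¬g); with O(¬m) we get O(¬g).
The contrapositive of premise 4 (O(¬v -> g)) is O(¬g -> v), and O(¬g) is already established, so O(v).
Premise 6, O(c -> ¬v), contraposes to O(v -> ¬c); with O(v) we get O(¬c).
Premise 5 is O(¬h -> c); contrapositively O(¬c -> h). Since O(¬c) holds, K gives O(h).
Premises 1, 7, 8, 11, 12 do not contribute to this derivation.
So O(h) holds, i.e. F(¬h). The claim follows.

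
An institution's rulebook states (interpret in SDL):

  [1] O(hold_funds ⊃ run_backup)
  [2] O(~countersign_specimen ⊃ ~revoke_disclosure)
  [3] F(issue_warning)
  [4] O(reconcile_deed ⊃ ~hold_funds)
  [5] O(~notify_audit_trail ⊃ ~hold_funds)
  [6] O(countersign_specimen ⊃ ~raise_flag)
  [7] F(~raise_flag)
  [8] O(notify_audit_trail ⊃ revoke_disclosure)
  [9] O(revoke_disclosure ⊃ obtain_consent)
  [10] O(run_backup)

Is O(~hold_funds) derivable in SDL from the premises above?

Yes

F(~raise_flag) at premise 7 means O(raise_flag).
Premise 6 is O(countersign_specimen ⊃ ~raise_flag); contrapositively O(raise_flag ⊃ ~countersign_specimen). Since O(raise_flag) holds, K gives O(~countersign_specimen).
From O(~countersign_specimen) and premise 2, O(~countersign_specimen ⊃ ~revoke_disclosure), we obtain O(~revoke_disclosure).
Premise 8 is O(notify_audit_trail ⊃ revoke_disclosure); contrapositively O(~revoke_disclosure ⊃ ~notify_audit_trail). Since O(~revoke_disclosure) holds, K gives O(~notify_audit_trail).
From O(~notify_audit_trail) and premise 5, O(~notify_audit_trail ⊃ ~hold_funds), we obtain O(~hold_funds).
Premises 1, 3, 4, 9, 10 do not contribute to this derivation.
So O(~hold_funds) follows.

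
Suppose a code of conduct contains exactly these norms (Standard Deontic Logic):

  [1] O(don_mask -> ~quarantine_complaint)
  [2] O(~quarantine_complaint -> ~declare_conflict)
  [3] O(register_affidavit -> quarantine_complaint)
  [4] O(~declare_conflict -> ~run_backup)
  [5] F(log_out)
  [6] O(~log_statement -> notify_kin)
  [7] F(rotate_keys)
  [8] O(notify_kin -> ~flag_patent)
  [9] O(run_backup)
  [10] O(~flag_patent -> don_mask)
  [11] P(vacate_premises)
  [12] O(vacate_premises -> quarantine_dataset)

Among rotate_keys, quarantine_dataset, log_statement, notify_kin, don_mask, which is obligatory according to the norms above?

Premise 9 gives O(run_backup).
The contrapositive of premise 4 (O(~declare_conflict -> ~run_backup)) is O(run_backup -> declare_conflict), and O(run_backup) is already established, so O(declare_conflict).
The contrapositive of premise 2 (O(~quarantine_complaint -> ~declare_conflict)) is O(declare_conflict -> quarantine_complaint), and O(declare_conflict) is already established, so O(quarantine_complaint).
Premise 1 is O(don_mask -> ~quarantine_complaint); contrapositively O(quarantine_complaint -> ~don_mask). Since O(quarantine_complaint) holds, K gives O(~don_mask).
Premise 10, O(~flag_patent -> don_mask), contraposes to O(~don_mask -> flag_patent); with O(~don_mask) we get O(flag_patent).
Premise 8, O(notify_kin -> ~flag_patent), contraposes to O(flag_patent -> ~notify_kin); with O(flag_patent) we get O(~notify_kin).
Premise 6 is O(~log_statement -> notify_kin); contrapositively O(~notify_kin -> log_statement). Since O(~notify_kin) holds, K gives O(log_statement).
So O(log_statement) holds — log_statement is obligatory. None of the other listed options is made obligatory by any chain of premises.

log_statement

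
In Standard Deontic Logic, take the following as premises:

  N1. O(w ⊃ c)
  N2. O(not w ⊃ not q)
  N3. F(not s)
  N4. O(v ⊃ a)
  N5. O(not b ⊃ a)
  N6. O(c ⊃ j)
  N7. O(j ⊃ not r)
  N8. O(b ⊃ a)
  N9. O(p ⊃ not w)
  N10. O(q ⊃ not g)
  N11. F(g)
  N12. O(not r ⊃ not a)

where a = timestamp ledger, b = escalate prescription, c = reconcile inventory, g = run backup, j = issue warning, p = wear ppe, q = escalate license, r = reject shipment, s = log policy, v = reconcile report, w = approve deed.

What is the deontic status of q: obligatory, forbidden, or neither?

Forbidden

Premises 5 and 8 cover both cases: O(not b ⊃ a) and O(b ⊃ a). Since not b ∨ b is a tautology, O(a) follows.
The contrapositive of premise 12 (O(not r ⊃ not a)) is O(a ⊃ r), and O(a) is already established, so O(r).
Premise 7, O(j ⊃ not r), contraposes to O(r ⊃ not j); with O(r) we get O(not j).
The contrapositive of premise 6 (O(c ⊃ j)) is O(not j ⊃ not c), and O(not j) is already established, so O(not c).
Premise 1, O(w ⊃ c), contraposes to O(not c ⊃ not w); with O(not c) we get O(not w).
Premise 2 is O(not w ⊃ not q); since O(not w), deontic closure gives O(not q).
Premises 3, 4, 9, 10, 11 do not contribute to this derivation.
Thus O(not q), which is F(q): q is forbidden.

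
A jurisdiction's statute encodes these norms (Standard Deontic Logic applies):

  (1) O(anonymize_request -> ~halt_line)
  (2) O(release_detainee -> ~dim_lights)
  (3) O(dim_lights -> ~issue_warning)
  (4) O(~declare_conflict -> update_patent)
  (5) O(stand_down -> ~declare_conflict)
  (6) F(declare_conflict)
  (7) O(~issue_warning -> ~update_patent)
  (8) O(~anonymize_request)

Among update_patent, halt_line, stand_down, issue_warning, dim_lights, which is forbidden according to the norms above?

dim_lights

F(declare_conflict) at premise 6 means O(~declare_conflict).
With premise 4, O(~declare_conflict -> update_patent), the K-axiom yields O(update_patent).
The contrapositive of premise 7 (O(~issue_warning -> ~update_patent)) is O(update_patent -> issue_warning), and O(update_patent) is already established, so O(issue_warning).
The contrapositive of premise 3 (O(dim_lights -> ~issue_warning)) is O(issue_warning -> ~dim_lights), and O(issue_warning) is already established, so O(~dim_lights).
So O(~dim_lights) holds, i.e. dim_lights is forbidden. None of the other listed options is forbidden under the premises.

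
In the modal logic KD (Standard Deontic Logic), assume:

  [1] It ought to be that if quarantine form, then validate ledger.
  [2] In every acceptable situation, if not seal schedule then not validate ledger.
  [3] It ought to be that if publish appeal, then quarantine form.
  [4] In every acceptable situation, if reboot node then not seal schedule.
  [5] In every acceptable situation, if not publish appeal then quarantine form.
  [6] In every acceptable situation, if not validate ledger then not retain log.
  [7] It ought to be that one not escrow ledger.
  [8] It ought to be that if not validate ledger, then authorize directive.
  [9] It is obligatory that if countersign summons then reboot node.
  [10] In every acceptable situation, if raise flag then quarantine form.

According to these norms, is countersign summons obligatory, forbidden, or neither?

Premises 3 and 5 are O(publish_appeal → quarantine_form) and O(¬publish_appeal → quarantine_form); every ideal world satisfies publish_appeal or ¬publish_appeal, so in either case quarantine_form holds — hence O(quarantine_form).
Applying K to premise 1 (O(quarantine_form → validate_ledger)) and O(quarantine_form) yields O(validate_ledger).
Premise 2, O(¬seal_schedule → ¬validate_ledger), contraposes to O(validate_ledger → seal_schedule); with O(validate_ledger) we get O(seal_schedule).
Premise 4, O(reboot_node → ¬seal_schedule), contraposes to O(seal_schedule → ¬reboot_node); with O(seal_schedule) we get O(¬reboot_node).
The contrapositive of premise 9 (O(countersign_summons → reboot_node)) is O(¬reboot_node → ¬countersign_summons), and O(¬reboot_node) is already established, so O(¬countersign_summons).
Premises 6, 7, 8, 10 do not contribute to this derivation.
Thus O(¬countersign_summons), which is F(countersign_summons): countersign_summons is forbidden.

Forbidden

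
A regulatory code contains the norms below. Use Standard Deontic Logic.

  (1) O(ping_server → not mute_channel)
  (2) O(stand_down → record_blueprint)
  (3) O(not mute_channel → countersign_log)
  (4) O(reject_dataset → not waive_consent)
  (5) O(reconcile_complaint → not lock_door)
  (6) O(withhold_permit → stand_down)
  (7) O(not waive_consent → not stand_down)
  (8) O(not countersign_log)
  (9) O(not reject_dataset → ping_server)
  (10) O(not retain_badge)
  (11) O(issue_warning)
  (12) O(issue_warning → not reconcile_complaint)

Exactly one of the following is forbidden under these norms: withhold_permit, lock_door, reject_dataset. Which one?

withhold_permit

From premise 8 we have O(not countersign_log).
The contrapositive of premise 3 (O(not mute_channel → countersign_log)) is O(not countersign_log → mute_channel), and O(not countersign_log) is already established, so O(mute_channel).
Premise 1, O(ping_server → not mute_channel), contraposes to O(mute_channel → not ping_server); with O(mute_channel) we get O(not ping_server).
Premise 9 is O(not reject_dataset → ping_server); contrapositively O(not ping_server → reject_dataset). Since O(not ping_server) holds, K gives O(reject_dataset).
From O(reject_dataset) and premise 4, O(reject_dataset → not waive_consent), we obtain O(not waive_consent).
With premise 7, O(not waive_consent → not stand_down), the K-axiom yields O(not stand_down).
Premise 6 is O(withhold_permit → stand_down); contrapositively O(not stand_down → not withhold_permit). Since O(not stand_down) holds, K gives O(not withhold_permit).
So O(not withhold_permit) holds, i.e. withhold_permit is forbidden. None of the other listed options is forbidden under the premises.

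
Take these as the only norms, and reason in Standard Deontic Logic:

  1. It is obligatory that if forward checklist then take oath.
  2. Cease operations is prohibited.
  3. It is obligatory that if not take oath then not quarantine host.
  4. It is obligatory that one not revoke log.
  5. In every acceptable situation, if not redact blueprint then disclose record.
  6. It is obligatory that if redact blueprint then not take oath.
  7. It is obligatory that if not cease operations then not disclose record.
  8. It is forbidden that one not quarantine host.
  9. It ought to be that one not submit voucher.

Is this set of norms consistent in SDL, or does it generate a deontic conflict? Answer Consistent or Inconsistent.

F(¬quarantine_host) at premise 8 means O(quarantine_host).
The contrapositive of premise 3 (O(¬take_oath → ¬quarantine_host)) is O(quarantine_host → take_oath), and O(quarantine_host) is already established, so O(take_oath).
The contrapositive of premise 6 (O(redact_blueprint → ¬take_oath)) is O(take_oath → ¬redact_blueprint), and O(take_oath) is already established, so O(¬redact_blueprint).
With premise 5, O(¬redact_blueprint → disclose_record), the K-axiom yields O(disclose_record).
Premise 7, O(¬cease_operations → ¬disclose_record), contraposes to O(disclose_record → cease_operations); with O(disclose_record) we get O(cease_operations).
However, F(cease_operations) at premise 2 amounts to O(¬cease_operations).
We now have both O(cease_operations) and O(¬cease_operations) — cease_operations is simultaneously obligatory and forbidden, violating the D-axiom.

Inconsistent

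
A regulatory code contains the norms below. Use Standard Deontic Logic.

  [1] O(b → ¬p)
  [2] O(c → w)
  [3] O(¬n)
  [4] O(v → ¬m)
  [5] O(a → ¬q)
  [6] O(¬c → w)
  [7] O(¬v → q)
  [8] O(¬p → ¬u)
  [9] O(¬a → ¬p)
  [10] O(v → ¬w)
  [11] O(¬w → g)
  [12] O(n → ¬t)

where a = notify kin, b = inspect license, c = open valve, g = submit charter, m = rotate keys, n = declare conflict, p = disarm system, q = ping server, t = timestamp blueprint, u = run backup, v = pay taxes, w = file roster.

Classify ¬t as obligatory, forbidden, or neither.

Neither

Premise 12 is O(n → ¬t), but O(n) is not derivable from the premises, so it does not yield O(¬t).
No premise or chain of K-axiom applications forces O(¬t), and none forces O(t). So ¬t is neither obligatory nor forbidden under these norms.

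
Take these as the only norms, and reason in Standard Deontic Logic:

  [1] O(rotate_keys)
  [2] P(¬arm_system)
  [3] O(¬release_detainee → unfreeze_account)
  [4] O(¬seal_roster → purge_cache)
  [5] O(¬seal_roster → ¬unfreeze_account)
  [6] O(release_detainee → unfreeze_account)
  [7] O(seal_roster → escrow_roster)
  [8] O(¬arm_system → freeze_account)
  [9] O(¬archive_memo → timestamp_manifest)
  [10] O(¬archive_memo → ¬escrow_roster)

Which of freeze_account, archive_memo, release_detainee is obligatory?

archive_memo

Premises 3 and 6 cover both cases: O(¬release_detainee → unfreeze_account) and O(release_detainee → unfreeze_account). Since ¬release_detainee ∨ release_detainee is a tautology, O(unfreeze_account) follows.
Premise 5 is O(¬seal_roster → ¬unfreeze_account); contrapositively O(unfreeze_account → seal_roster). Since O(unfreeze_account) holds, K gives O(seal_roster).
Applying K to premise 7 (O(seal_roster → escrow_roster)) and O(seal_roster) yields O(escrow_roster).
Premise 10 is O(¬archive_memo → ¬escrow_roster); contrapositively O(escrow_roster → archive_memo). Since O(escrow_roster) holds, K gives O(archive_memo).
So O(archive_memo) holds — archive_memo is obligatory. None of the other listed options is made obligatory by any chain of premises.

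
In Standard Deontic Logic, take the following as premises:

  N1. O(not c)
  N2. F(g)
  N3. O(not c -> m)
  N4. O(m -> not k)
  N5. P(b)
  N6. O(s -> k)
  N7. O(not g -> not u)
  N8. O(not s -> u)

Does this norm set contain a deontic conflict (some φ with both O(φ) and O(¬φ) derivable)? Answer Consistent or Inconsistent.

From premise 1 we have O(not c).
With premise 3, O(not c -> m), the K-axiom yields O(m).
From O(m) and premise 4, O(m -> not k), we obtain O(not k).
Premise 6, O(s -> k), contraposes to O(not k -> not s); with O(not k) we get O(not s).
Premise 8 is O(not s -> u); since O(not s), deontic closure gives O(u).
Premise 7 is O(not g -> not u); contrapositively O(u -> g). Since O(u) holds, K gives O(g).
But premise 2, F(g), means O(not g).
We now have both O(g) and O(not g) — g is simultaneously obligatory and forbidden, violating the D-axiom.

Inconsistent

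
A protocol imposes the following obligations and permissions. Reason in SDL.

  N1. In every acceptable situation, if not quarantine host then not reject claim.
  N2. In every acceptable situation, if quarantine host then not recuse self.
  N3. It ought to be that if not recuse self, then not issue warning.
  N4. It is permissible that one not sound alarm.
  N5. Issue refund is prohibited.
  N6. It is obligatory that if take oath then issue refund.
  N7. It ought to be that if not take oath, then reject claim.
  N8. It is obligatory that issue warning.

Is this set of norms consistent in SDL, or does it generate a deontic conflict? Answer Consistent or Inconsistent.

Inconsistent

Premise 8 states O(issue_warning) outright.
The contrapositive of premise 3 (O(¬recuse_self → ¬issue_warning)) is O(issue_warning → recuse_self), and O(issue_warning) is already established, so O(recuse_self).
The contrapositive of premise 2 (O(quarantine_host → ¬recuse_self)) is O(recuse_self → ¬quarantine_host), and O(recuse_self) is already established, so O(¬quarantine_host).
With premise 1, O(¬quarantine_host → ¬reject_claim), the K-axiom yields O(¬reject_claim).
Premise 7, O(¬take_oath → reject_claim), contraposes to O(¬reject_claim → take_oath); with O(¬reject_claim) we get O(take_oath).
Applying K to premise 6 (O(take_oath → issue_refund)) and O(take_oath) yields O(issue_refund).
However, F(issue_refund) at premise 5 amounts to O(¬issue_refund).
We now have both O(issue_refund) and O(¬issue_refund) — issue_refund is simultaneously obligatory and forbidden, violating the D-axiom.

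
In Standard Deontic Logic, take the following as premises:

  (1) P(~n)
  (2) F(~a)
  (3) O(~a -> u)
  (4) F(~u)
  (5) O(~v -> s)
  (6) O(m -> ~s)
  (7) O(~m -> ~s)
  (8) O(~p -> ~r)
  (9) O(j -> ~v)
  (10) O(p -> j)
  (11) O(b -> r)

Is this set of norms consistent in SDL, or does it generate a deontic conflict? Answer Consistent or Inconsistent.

Consistent

Premise 3 is O(~a -> u); even if O(u) held, inferring O(~a) would be affirming the consequent — invalid.
So O(~a) is not derivable, and the apparent clash with O(a) does not arise.
A world satisfying every obligation exists (e.g. a=true, b=false, j=false, m=false, n=false, p=false, r=false, s=false, u=true, v=true); no atom is both obligatory and forbidden, so the set is consistent.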